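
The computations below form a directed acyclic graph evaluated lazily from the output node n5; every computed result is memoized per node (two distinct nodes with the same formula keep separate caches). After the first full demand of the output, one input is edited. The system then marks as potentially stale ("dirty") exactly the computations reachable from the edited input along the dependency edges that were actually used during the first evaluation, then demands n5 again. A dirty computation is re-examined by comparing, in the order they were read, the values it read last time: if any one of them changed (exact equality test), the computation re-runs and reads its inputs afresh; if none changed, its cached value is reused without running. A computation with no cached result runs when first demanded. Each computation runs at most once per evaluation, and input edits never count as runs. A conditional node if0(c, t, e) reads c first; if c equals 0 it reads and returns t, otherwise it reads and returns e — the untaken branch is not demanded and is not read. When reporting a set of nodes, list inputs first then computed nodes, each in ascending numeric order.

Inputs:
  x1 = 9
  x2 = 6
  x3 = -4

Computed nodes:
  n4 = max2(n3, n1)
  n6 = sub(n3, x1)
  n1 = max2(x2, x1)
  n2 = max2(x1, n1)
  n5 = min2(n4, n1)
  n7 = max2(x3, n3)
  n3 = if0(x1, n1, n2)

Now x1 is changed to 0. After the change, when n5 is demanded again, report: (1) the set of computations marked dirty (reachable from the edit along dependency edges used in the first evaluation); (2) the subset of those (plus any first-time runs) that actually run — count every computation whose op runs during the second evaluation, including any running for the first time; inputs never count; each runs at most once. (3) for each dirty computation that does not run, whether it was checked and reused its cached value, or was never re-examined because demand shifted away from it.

First demand of the output computes:
  n1 = max2(6, 9) = 9
  n2 = max2(9, 9) = 9
  n3 = if0(x1=9 -> else branch n2) = 9
  n4 = max2(9, 9) = 9
  n5 = min2(9, 9) = 9

After the edit, cleaning proceeds:
  n1: a read changed (x1 9->0) — executes, giving 6.
  n2: stays stale; no demand reaches it after the flip.
  n3: a read changed (x1 9->0) — executes, giving 6.
  n4: a read changed (n3 9->6; n1 9->6) — executes, giving 6.
  n5: a read changed (n4 9->6; n1 9->6) — executes, giving 6.

Note the branch switch — demand abandons n2, which is never re-examined.

The edit dirties: n1, n2, n3, n4, n5.
4 computations run: n1, n3, n4, n5.
Unvisited dirty nodes (no longer demanded): n2.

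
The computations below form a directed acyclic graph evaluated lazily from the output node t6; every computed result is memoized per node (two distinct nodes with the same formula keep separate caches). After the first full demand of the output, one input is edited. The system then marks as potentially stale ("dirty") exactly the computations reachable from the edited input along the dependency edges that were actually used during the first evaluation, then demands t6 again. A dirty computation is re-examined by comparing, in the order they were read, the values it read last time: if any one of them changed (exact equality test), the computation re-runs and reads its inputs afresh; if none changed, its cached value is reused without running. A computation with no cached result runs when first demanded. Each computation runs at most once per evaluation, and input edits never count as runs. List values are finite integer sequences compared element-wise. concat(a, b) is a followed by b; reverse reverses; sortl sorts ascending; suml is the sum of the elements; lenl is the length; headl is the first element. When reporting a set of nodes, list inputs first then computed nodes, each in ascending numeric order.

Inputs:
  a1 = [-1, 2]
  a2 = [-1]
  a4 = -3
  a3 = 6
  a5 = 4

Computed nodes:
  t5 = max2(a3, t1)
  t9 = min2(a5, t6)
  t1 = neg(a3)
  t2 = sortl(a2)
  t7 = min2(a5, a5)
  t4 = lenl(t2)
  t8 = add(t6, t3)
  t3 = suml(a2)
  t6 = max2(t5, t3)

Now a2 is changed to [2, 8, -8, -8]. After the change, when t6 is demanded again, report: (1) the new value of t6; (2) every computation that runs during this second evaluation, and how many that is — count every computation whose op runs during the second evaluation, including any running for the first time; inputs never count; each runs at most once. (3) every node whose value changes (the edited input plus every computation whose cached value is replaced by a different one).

Demanding t6 again yields 6.
2 computations run: t3, t6.
The nodes whose values change: a2, t3.

First demand of the output computes:
  t1 = neg(6) = -6
  t3 = suml([-1]) = -1
  t5 = max2(6, -6) = 6
  t6 = max2(6, -1) = 6

After the edit, cleaning proceeds:
  t3: a read changed (a2 [-1]->[2, 8, -8, -8]) — executes, giving -6.
  t6: a read changed (t3 -1->-6) — executes, giving 6 — identical to its old value.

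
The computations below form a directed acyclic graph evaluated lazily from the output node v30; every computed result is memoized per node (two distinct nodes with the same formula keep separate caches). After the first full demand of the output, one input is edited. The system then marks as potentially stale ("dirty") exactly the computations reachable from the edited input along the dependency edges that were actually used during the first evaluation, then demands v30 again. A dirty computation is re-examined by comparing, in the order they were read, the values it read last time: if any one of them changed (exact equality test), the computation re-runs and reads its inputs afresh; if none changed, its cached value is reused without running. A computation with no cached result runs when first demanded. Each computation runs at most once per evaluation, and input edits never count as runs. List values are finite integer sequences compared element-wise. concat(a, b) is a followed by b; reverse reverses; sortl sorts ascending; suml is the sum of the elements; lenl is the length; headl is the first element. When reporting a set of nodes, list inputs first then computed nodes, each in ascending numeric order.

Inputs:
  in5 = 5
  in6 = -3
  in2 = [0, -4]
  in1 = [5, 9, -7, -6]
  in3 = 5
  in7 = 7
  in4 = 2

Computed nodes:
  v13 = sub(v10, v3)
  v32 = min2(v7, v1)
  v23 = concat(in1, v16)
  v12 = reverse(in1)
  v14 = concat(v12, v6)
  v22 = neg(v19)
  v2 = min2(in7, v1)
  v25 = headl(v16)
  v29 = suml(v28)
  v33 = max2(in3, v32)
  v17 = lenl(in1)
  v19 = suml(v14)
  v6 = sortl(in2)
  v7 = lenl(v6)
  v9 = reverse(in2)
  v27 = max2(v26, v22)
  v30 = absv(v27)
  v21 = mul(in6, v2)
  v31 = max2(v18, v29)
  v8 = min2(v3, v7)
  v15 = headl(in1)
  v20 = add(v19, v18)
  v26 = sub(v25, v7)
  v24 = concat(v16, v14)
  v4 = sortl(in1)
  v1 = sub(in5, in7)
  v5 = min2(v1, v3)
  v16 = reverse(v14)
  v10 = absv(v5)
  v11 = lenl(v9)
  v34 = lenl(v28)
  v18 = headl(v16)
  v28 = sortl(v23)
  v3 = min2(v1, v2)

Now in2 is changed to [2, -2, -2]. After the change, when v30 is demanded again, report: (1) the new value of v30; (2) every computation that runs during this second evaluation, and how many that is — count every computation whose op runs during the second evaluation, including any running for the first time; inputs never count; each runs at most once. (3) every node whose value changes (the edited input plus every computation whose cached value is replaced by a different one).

Demanding v30 again yields 1.
10 computations run: v6, v7, v14, v16, v19, v22, v25, v26, v27, v30.
The nodes whose values change: in2, v6, v7, v14, v16, v19, v22, v25, v26, v27, v30.

First demand of the output computes:
  v6 = sortl([0, -4]) = [-4, 0]
  v7 = lenl([-4, 0]) = 2
  v12 = reverse([5, 9, -7, -6]) = [-6, -7, 9, 5]
  v14 = concat([-6, -7, 9, 5], [-4, 0]) = [-6, -7, 9, 5, -4, 0]
  v16 = reverse([-6, -7, 9, 5, -4, 0]) = [0, -4, 5, 9, -7, -6]
  v19 = suml([-6, -7, 9, 5, -4, 0]) = -3
  v22 = neg(-3) = 3
  v25 = headl([0, -4, 5, 9, -7, -6]) = 0
  v26 = sub(0, 2) = -2
  v27 = max2(-2, 3) = 3
  v30 = absv(3) = 3

After the edit, cleaning proceeds:
  v6: a read changed (in2 [0, -4]->[2, -2, -2]) — executes, giving [-2, -2, 2].
  v7: a read changed (v6 [-4, 0]->[-2, -2, 2]) — executes, giving 3.
  v14: a read changed (v6 [-4, 0]->[-2, -2, 2]) — executes, giving [-6, -7, 9, 5, -2, -2, 2].
  v16: a read changed (v14 [-6, -7, 9, 5, -4, 0]->[-6, -7, 9, 5, -2, -2, 2]) — executes, giving [2, -2, -2, 5, 9, -7, -6].
  v19: a read changed (v14 [-6, -7, 9, 5, -4, 0]->[-6, -7, 9, 5, -2, -2, 2]) — executes, giving -1.
  v22: a read changed (v19 -3->-1) — executes, giving 1.
  v25: a read changed (v16 [0, -4, 5, 9, -7, -6]->[2, -2, -2, 5, 9, -7, -6]) — executes, giving 2.
  v26: a read changed (v25 0->2; v7 2->3) — executes, giving -1.
  v27: a read changed (v26 -2->-1; v22 3->1) — executes, giving 1.
  v30: a read changed (v27 3->1) — executes, giving 1.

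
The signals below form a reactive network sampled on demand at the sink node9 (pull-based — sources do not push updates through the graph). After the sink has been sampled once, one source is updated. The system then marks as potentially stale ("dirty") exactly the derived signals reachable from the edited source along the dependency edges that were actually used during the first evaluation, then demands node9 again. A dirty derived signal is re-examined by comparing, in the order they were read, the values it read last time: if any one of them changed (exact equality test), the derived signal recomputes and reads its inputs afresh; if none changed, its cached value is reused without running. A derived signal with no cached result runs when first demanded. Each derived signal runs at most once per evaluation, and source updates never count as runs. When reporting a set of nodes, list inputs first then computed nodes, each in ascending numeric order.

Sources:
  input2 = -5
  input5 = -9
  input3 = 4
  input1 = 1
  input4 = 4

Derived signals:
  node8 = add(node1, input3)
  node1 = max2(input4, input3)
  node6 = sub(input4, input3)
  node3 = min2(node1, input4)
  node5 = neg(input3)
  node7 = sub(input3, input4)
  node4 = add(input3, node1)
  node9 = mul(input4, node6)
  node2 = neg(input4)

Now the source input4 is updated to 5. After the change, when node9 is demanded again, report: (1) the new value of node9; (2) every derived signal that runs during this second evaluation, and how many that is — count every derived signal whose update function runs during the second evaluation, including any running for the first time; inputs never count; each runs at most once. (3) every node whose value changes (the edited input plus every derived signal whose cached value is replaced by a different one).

Initial pass — values computed on the first demand:
  node6 = sub(4, 4) = 0
  node9 = mul(4, 0) = 0

Second demand — change propagation:
  node6: re-runs because input4 4->5; new result 1.
  node9: re-runs because input4 4->5; node6 0->1; new result 5.

node9 now evaluates to 5.
Run set: node6, node9 (2 run).
Changed values: input4, node6, node9.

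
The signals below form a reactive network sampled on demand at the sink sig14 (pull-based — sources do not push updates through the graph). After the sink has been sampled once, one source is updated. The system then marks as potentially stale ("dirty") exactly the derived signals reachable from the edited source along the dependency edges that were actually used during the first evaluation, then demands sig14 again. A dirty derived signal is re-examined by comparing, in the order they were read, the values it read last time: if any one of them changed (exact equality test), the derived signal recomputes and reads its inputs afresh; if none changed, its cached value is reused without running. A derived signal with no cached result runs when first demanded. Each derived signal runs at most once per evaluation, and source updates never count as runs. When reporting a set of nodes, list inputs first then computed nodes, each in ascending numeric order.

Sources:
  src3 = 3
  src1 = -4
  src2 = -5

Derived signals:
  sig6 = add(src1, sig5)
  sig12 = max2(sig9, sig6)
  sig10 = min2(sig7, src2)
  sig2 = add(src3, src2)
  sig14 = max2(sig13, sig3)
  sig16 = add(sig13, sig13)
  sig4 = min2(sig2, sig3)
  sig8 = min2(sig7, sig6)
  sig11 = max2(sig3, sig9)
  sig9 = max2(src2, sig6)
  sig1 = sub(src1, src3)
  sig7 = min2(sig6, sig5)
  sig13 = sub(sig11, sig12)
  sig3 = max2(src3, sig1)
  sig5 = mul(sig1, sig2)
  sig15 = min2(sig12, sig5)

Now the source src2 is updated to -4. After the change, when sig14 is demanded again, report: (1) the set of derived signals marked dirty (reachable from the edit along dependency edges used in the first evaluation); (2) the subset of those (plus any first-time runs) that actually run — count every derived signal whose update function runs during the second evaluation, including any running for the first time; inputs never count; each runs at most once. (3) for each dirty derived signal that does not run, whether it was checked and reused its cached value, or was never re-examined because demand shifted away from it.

Initial pass — values computed on the first demand:
  sig1 = sub(-4, 3) = -7
  sig2 = add(3, -5) = -2
  sig3 = max2(3, -7) = 3
  sig5 = mul(-7, -2) = 14
  sig6 = add(-4, 14) = 10
  sig9 = max2(-5, 10) = 10
  sig11 = max2(3, 10) = 10
  sig12 = max2(10, 10) = 10
  sig13 = sub(10, 10) = 0
  sig14 = max2(0, 3) = 3

Second demand — change propagation:
  sig2: re-runs because src2 -5->-4; new result -1.
  sig5: re-runs because sig2 -2->-1; new result 7.
  sig6: re-runs because sig5 14->7; new result 3.
  sig9: re-runs because src2 -5->-4; sig6 10->3; new result 3.
  sig11: re-runs because sig9 10->3; new result 3.
  sig12: re-runs because sig9 10->3; sig6 10->3; new result 3.
  sig13: re-runs because sig11 10->3; sig12 10->3; new result 0 (unchanged).
  sig14: re-examined; everything it read last time is the same (sig13 unchanged, sig3 unchanged) — cache 3 kept, no run.

The important point: sig13 recomputes to an identical value, and the output ends up unchanged.

Dirty set: sig2, sig5, sig6, sig9, sig11, sig12, sig13, sig14.
Run set: sig2, sig5, sig6, sig9, sig11, sig12, sig13 (7 run).
Re-examined without running (cache reused): sig14.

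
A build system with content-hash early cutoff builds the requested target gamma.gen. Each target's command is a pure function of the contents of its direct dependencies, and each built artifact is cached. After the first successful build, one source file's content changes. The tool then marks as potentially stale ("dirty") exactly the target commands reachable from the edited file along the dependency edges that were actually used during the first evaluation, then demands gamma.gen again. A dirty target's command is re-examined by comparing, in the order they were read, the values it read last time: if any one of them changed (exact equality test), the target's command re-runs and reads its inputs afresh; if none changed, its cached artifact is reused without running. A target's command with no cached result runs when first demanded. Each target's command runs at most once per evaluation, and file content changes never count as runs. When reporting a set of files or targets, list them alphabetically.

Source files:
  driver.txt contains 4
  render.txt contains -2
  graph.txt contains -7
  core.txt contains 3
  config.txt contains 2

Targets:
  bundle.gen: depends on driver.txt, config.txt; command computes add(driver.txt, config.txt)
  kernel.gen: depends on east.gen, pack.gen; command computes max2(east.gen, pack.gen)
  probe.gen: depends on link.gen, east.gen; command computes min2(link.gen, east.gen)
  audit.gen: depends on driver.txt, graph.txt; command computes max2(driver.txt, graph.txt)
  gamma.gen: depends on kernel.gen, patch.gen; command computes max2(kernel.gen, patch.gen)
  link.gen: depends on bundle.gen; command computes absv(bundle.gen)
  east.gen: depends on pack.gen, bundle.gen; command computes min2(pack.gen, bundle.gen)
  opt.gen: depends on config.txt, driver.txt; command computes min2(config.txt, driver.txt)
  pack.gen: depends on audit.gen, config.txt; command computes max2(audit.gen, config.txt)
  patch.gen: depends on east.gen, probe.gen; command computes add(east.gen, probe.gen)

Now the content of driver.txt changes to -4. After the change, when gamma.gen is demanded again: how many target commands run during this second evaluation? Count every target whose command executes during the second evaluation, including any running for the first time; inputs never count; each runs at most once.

First evaluation (everything demanded from the output):
  audit.gen = max2(4, -7) = 4
  bundle.gen = add(4, 2) = 6
  link.gen = absv(6) = 6
  pack.gen = max2(4, 2) = 4
  east.gen = min2(4, 6) = 4
  kernel.gen = max2(4, 4) = 4
  probe.gen = min2(6, 4) = 4
  patch.gen = add(4, 4) = 8
  gamma.gen = max2(4, 8) = 8

Propagation after the edit:
  audit.gen: runs — driver.txt 4->-4; result -4.
  bundle.gen: runs — driver.txt 4->-4; result -2.
  link.gen: runs — bundle.gen 6->-2; result 2.
  pack.gen: runs — audit.gen 4->-4; result 2.
  east.gen: runs — pack.gen 4->2; bundle.gen 6->-2; result -2.
  kernel.gen: runs — east.gen 4->-2; pack.gen 4->2; result 2.
  probe.gen: runs — link.gen 6->2; east.gen 4->-2; result -2.
  patch.gen: runs — east.gen 4->-2; probe.gen 4->-2; result -4.
  gamma.gen: runs — kernel.gen 4->2; patch.gen 8->-4; result 2.

Target commands that run: audit.gen, bundle.gen, east.gen, gamma.gen, kernel.gen, link.gen, pack.gen, patch.gen, probe.gen — 9 in total.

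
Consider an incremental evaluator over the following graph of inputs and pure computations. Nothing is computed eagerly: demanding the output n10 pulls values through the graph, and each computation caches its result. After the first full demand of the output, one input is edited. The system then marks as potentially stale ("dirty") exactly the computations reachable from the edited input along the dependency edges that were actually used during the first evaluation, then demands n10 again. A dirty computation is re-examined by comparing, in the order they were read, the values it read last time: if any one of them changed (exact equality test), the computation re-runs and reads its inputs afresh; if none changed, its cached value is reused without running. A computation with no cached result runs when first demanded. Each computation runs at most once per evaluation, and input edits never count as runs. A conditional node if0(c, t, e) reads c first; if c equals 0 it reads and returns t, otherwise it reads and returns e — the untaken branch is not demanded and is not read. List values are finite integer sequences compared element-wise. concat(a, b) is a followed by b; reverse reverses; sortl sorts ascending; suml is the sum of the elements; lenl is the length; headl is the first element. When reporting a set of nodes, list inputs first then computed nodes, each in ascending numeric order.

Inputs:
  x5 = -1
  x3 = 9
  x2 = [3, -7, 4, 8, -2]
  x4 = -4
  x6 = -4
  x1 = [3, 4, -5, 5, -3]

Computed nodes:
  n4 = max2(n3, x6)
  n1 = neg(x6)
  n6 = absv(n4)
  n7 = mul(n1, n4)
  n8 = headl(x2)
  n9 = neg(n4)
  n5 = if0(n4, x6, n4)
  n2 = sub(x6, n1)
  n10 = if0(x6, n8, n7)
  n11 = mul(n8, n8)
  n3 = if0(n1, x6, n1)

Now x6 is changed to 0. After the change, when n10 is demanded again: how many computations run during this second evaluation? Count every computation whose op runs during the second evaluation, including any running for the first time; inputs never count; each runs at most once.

Initial pass — values computed on the first demand:
  n1 = neg(-4) = 4
  n3 = if0(n1=4 -> else branch n1) = 4
  n4 = max2(4, -4) = 4
  n7 = mul(4, 4) = 16
  n10 = if0(x6=-4 -> else branch n7) = 16

Second demand — change propagation:
  n1: dirty yet unreached — the second evaluation never asks for it.
  n3: dirty yet unreached — the second evaluation never asks for it.
  n4: dirty yet unreached — the second evaluation never asks for it.
  n7: dirty yet unreached — the second evaluation never asks for it.
  n8: newly demanded (no cache) — executes and yields 3.
  n10: re-runs because x6 -4->0; new result 3.

The important point: the flipped condition redirects demand; n1, n3, n4, n7 are left stale, never re-checked.

Run set: n8, n10 (2 run).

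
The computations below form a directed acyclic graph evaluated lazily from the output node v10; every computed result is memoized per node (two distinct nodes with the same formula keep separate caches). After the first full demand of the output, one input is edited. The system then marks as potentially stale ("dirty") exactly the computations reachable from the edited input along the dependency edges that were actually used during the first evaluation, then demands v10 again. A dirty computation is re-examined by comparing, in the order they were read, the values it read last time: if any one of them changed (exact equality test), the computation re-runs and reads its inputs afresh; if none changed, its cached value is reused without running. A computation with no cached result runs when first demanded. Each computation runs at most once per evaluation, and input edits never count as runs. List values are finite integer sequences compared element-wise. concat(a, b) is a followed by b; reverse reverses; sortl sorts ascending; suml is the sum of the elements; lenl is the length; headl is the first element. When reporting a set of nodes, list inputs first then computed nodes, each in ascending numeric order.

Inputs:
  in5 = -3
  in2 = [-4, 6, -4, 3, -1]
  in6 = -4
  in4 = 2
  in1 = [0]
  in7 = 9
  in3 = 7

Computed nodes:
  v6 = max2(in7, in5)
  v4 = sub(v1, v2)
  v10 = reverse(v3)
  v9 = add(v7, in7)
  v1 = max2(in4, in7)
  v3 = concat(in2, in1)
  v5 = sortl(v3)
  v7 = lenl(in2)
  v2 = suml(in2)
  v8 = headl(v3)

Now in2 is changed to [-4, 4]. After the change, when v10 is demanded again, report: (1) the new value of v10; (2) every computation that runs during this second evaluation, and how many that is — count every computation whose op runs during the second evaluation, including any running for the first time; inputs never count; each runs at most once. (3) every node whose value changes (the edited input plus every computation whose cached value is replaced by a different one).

First demand of the output computes:
  v3 = concat([-4, 6, -4, 3, -1], [0]) = [-4, 6, -4, 3, -1, 0]
  v10 = reverse([-4, 6, -4, 3, -1, 0]) = [0, -1, 3, -4, 6, -4]

After the edit, cleaning proceeds:
  v3: a read changed (in2 [-4, 6, -4, 3, -1]->[-4, 4]) — executes, giving [-4, 4, 0].
  v10: a read changed (v3 [-4, 6, -4, 3, -1, 0]->[-4, 4, 0]) — executes, giving [0, 4, -4].

Demanding v10 again yields [0, 4, -4].
2 computations run: v3, v10.
The nodes whose values change: in2, v3, v10.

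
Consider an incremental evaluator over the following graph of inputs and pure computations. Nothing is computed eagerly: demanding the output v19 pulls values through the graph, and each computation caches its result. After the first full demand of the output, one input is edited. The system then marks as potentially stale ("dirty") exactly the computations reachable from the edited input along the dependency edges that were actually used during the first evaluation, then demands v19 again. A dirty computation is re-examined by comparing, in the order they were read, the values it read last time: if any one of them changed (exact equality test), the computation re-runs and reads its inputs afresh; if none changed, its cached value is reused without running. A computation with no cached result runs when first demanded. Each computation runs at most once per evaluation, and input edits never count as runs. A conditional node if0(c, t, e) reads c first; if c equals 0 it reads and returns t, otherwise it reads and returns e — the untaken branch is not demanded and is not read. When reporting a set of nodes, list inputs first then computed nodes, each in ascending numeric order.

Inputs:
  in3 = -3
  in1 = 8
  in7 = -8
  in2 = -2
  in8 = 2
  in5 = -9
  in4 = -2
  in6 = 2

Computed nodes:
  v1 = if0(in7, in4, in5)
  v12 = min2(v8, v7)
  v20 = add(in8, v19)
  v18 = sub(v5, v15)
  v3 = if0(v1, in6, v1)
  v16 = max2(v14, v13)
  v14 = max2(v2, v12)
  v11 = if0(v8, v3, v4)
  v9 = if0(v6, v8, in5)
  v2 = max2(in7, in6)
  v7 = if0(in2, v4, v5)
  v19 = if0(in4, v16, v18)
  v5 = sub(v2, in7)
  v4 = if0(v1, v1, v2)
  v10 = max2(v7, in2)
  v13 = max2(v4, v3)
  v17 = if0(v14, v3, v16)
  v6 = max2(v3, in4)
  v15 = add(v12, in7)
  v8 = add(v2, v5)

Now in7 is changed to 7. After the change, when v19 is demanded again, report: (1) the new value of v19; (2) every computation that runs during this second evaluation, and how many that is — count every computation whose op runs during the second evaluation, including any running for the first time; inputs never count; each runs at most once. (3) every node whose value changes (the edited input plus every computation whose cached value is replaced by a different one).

Initial pass — values computed on the first demand:
  v2 = max2(-8, 2) = 2
  v5 = sub(2, -8) = 10
  v7 = if0(in2=-2 -> else branch v5) = 10
  v8 = add(2, 10) = 12
  v12 = min2(12, 10) = 10
  v15 = add(10, -8) = 2
  v18 = sub(10, 2) = 8
  v19 = if0(in4=-2 -> else branch v18) = 8

Second demand — change propagation:
  v2: re-runs because in7 -8->7; new result 7.
  v5: re-runs because v2 2->7; in7 -8->7; new result 0.
  v7: re-runs because v5 10->0; new result 0.
  v8: re-runs because v2 2->7; v5 10->0; new result 7.
  v12: re-runs because v8 12->7; v7 10->0; new result 0.
  v15: re-runs because v12 10->0; in7 -8->7; new result 7.
  v18: re-runs because v5 10->0; v15 2->7; new result -7.
  v19: re-runs because v18 8->-7; new result -7.

v19 now evaluates to -7.
Run set: v2, v5, v7, v8, v12, v15, v18, v19 (8 run).
Changed values: in7, v2, v5, v7, v8, v12, v15, v18, v19.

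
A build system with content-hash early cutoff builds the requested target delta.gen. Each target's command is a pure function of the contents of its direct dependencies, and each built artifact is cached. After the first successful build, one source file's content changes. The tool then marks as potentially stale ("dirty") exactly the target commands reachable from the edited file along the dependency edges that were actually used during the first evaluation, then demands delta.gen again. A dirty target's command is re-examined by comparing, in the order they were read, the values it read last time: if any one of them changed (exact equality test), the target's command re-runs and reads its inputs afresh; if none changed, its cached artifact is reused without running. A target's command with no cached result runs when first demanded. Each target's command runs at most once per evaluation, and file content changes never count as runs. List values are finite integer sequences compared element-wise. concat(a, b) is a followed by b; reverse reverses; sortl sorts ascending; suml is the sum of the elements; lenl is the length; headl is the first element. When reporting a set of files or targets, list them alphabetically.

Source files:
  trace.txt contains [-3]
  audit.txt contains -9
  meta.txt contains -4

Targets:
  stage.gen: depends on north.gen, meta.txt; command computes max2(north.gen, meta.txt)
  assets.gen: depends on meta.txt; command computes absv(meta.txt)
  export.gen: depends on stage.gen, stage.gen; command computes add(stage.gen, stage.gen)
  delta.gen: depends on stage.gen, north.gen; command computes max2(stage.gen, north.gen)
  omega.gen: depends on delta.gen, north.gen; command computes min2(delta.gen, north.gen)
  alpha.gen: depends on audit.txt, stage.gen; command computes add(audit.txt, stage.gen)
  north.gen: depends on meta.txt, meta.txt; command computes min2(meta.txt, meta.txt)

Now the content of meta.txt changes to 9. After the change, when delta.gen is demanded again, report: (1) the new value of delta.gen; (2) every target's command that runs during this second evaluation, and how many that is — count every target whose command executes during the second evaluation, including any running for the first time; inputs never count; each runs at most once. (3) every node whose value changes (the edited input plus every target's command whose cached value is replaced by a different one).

First evaluation (everything demanded from the output):
  north.gen = min2(-4, -4) = -4
  stage.gen = max2(-4, -4) = -4
  delta.gen = max2(-4, -4) = -4

Propagation after the edit:
  north.gen: runs — meta.txt -4->9; meta.txt -4->9; result 9.
  stage.gen: runs — north.gen -4->9; meta.txt -4->9; result 9.
  delta.gen: runs — stage.gen -4->9; north.gen -4->9; result 9.

New value of delta.gen: 9.
Target commands that run: delta.gen, north.gen, stage.gen — 3 in total.
Values that change: delta.gen, meta.txt, north.gen, stage.gen.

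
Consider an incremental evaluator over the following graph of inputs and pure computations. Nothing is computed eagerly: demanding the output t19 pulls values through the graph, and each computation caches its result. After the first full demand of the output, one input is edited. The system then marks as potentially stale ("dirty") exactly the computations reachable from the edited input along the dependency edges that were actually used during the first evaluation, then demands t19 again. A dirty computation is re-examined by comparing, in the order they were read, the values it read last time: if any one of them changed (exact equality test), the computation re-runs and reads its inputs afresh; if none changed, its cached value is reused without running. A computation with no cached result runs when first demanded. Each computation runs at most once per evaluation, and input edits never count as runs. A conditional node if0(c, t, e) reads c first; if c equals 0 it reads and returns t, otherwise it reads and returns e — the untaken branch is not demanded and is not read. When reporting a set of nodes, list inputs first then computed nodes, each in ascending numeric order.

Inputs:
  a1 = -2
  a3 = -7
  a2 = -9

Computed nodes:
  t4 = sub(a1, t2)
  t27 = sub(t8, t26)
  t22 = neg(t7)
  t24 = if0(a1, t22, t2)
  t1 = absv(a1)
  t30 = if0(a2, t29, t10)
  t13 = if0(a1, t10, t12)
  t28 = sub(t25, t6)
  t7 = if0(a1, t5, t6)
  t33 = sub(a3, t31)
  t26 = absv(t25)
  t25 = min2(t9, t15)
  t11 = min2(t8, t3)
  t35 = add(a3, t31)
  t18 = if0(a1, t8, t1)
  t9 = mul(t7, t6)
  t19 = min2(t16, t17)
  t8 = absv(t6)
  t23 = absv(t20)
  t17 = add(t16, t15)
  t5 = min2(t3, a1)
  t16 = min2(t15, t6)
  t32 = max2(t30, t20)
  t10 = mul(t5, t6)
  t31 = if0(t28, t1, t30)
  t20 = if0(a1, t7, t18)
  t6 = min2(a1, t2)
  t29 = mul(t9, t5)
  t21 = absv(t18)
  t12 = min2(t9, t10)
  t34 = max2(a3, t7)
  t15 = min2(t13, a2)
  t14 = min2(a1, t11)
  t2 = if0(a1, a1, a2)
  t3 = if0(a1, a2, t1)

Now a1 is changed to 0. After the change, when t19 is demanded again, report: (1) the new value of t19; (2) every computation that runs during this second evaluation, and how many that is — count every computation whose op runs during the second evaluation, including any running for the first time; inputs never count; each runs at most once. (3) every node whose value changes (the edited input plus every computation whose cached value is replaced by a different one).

Initial pass — values computed on the first demand:
  t1 = absv(-2) = 2
  t2 = if0(a1=-2 -> else branch a2) = -9
  t3 = if0(a1=-2 -> else branch t1) = 2
  t5 = min2(2, -2) = -2
  t6 = min2(-2, -9) = -9
  t7 = if0(a1=-2 -> else branch t6) = -9
  t9 = mul(-9, -9) = 81
  t10 = mul(-2, -9) = 18
  t12 = min2(81, 18) = 18
  t13 = if0(a1=-2 -> else branch t12) = 18
  t15 = min2(18, -9) = -9
  t16 = min2(-9, -9) = -9
  t17 = add(-9, -9) = -18
  t19 = min2(-9, -18) = -18

Second demand — change propagation:
  t1: dirty yet unreached — the second evaluation never asks for it.
  t2: re-runs because a1 -2->0; new result 0.
  t3: re-runs because a1 -2->0; new result -9.
  t5: re-runs because t3 2->-9; a1 -2->0; new result -9.
  t6: re-runs because a1 -2->0; t2 -9->0; new result 0.
  t7: dirty yet unreached — the second evaluation never asks for it.
  t9: dirty yet unreached — the second evaluation never asks for it.
  t10: re-runs because t5 -2->-9; t6 -9->0; new result 0.
  t12: dirty yet unreached — the second evaluation never asks for it.
  t13: re-runs because a1 -2->0; new result 0.
  t15: re-runs because t13 18->0; new result -9 (unchanged).
  t16: re-runs because t6 -9->0; new result -9 (unchanged).
  t17: re-examined; everything it read last time is the same (t16 unchanged, t15 unchanged) — cache -18 kept, no run.
  t19: re-examined; everything it read last time is the same (t16 unchanged, t17 unchanged) — cache -18 kept, no run.

The important point: the flipped condition redirects demand; t1, t7, t9, t12 are left stale, never re-checked.

t19 now evaluates to -18.
Run set: t2, t3, t5, t6, t10, t13, t15, t16 (8 run).
Changed values: a1, t2, t3, t5, t6, t10, t13.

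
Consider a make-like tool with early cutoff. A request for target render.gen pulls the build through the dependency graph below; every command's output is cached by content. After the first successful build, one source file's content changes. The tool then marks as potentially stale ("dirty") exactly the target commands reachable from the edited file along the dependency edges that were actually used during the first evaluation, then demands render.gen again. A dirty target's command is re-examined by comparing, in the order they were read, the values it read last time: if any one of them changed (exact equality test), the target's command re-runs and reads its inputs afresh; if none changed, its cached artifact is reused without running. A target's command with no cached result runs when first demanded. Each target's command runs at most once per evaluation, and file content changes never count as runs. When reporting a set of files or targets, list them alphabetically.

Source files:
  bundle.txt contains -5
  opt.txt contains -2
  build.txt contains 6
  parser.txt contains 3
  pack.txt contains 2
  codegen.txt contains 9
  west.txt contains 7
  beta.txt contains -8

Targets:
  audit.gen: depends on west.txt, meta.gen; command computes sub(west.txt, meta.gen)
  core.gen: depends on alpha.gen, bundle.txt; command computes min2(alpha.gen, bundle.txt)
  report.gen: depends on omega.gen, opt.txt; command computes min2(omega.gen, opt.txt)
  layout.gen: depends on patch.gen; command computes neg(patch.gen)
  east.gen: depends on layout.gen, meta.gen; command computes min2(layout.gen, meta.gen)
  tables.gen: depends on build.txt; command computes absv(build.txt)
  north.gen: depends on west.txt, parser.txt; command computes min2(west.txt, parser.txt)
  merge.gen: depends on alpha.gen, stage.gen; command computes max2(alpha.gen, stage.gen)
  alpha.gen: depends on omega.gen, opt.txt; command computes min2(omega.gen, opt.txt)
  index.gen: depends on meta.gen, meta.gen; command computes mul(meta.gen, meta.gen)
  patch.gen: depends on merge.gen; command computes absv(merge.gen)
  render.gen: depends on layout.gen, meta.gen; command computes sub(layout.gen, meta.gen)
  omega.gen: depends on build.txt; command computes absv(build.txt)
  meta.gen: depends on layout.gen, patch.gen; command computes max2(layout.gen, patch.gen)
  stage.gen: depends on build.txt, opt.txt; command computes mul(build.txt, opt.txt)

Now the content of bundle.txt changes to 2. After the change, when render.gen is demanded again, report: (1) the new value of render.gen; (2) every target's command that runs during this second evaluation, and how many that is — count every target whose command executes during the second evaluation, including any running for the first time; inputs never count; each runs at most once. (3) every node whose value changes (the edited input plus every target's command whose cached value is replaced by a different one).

First demand of the output computes:
  omega.gen = absv(6) = 6
  alpha.gen = min2(6, -2) = -2
  stage.gen = mul(6, -2) = -12
  merge.gen = max2(-2, -12) = -2
  patch.gen = absv(-2) = 2
  layout.gen = neg(2) = -2
  meta.gen = max2(-2, 2) = 2
  render.gen = sub(-2, 2) = -4

After the edit, cleaning proceeds:
  bundle.txt only reaches undemanded nodes; the second demand re-runs nothing.

Note the shortcut — bundle.txt feeds only undemanded nodes, so no recomputation happens.

Demanding render.gen again yields -4.
0 target commands run: none.
The nodes whose values change: bundle.txt.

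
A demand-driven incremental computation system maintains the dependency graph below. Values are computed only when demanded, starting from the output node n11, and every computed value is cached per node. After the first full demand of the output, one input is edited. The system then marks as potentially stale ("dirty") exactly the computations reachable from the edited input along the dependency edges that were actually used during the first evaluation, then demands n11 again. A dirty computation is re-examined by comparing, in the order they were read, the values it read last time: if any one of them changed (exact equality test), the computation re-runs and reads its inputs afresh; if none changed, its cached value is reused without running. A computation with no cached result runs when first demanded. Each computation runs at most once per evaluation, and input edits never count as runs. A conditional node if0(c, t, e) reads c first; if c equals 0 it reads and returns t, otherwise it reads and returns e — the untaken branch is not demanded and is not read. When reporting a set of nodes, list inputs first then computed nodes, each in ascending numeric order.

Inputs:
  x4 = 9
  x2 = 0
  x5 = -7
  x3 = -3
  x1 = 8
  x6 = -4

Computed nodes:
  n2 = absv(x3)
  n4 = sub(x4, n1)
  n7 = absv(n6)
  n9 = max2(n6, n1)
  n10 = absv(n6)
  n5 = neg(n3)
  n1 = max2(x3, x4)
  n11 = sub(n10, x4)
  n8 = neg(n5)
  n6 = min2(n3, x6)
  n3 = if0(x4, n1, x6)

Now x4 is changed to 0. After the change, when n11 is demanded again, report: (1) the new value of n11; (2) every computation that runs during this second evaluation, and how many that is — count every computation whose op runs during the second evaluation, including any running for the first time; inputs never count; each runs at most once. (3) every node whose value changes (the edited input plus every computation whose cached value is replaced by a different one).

First evaluation (everything demanded from the output):
  n3 = if0(x4=9 -> else branch x6) = -4
  n6 = min2(-4, -4) = -4
  n10 = absv(-4) = 4
  n11 = sub(4, 9) = -5

Propagation after the edit:
  n1: demanded for the first time — runs, produces 0.
  n3: runs — x4 9->0; result 0.
  n6: runs — n3 -4->0; result -4 (same value as before).
  n10: checked — values it read are unchanged (n6 unchanged); reused cached 4 without running.
  n11: runs — x4 9->0; result 4.

Key observation: a condition flipped, so demand reaches new nodes — n1 runs for the first time.

New value of n11: 4.
Computations that run: n1, n3, n6, n11 — 4 in total.
Values that change: x4, n3, n11.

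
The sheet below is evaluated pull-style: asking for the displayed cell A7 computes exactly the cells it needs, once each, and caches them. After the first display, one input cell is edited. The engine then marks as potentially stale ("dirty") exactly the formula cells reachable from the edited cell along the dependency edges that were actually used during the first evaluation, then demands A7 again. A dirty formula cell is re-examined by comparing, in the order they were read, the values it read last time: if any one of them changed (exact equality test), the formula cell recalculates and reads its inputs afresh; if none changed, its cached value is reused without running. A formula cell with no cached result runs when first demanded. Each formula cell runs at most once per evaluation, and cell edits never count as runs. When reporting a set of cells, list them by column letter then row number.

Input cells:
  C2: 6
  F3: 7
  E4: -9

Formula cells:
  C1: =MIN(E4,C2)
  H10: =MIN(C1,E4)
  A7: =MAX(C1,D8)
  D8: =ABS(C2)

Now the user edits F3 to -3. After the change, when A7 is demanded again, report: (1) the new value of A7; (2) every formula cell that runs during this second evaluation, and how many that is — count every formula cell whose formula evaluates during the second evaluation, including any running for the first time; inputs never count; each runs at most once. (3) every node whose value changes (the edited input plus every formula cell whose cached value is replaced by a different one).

First demand of the output computes:
  C1 = MIN(-9, 6) = -9
  D8 = ABS(6) = 6
  A7 = MAX(-9, 6) = 6

After the edit, cleaning proceeds:
  no node depends on F3 at all; the second demand re-runs nothing.

Note the shortcut — nothing in the graph depends on F3 at all, so no recomputation happens.

Demanding A7 again yields 6.
0 formula cells run: none.
The nodes whose values change: F3.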